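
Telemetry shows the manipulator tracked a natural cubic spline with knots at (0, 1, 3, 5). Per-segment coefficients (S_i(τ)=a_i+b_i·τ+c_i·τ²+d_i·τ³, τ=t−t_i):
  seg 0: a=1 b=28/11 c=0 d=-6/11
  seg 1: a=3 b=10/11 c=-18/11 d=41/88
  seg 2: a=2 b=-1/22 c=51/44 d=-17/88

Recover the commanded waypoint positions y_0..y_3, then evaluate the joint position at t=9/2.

y_0=1 y_1=3 y_2=2 y_3=5
S(9/2) = 2737/704

y_0 = S_0(0) = a_0 = 1
y_1 = S_1(0) = a_1 = 3
y_2 = S_2(0) = a_2 = 2
y_3 = S_2(2) = 5
t_q=9/2 is in segment 2 (τ=3/2); S_2(τ)=2737/704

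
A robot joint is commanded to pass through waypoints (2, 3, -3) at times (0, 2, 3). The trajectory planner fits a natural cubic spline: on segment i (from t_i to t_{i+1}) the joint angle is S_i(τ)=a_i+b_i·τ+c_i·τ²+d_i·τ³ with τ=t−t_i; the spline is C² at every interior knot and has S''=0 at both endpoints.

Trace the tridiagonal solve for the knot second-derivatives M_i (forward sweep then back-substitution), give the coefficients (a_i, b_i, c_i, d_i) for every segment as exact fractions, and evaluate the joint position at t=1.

  seg 0: a=2 b=8/3 c=0 d=-13/24
  seg 1: a=3 b=-23/6 c=-13/4 d=13/12
S(1) = 33/8

Δ: Δ0=1/2, Δ1=-6
row 1: diag=6, rhs=-39; c'=1/6, d'=-13/2
back: M1=-13/2
M: M0=0, M1=-13/2, M2=0
seg 0: a=2, c=M0/2=0, d=(M1−M0)/(6·2)=-13/24, b=Δ0−h0·(2M0+M1)/6=8/3
seg 1: a=3, c=M1/2=-13/4, d=(M2−M1)/(6·1)=13/12, b=Δ1−h1·(2M1+M2)/6=-23/6
t_q=1 → seg 0, τ=1; S=2+8/3·τ+0·τ²+-13/24·τ³=33/8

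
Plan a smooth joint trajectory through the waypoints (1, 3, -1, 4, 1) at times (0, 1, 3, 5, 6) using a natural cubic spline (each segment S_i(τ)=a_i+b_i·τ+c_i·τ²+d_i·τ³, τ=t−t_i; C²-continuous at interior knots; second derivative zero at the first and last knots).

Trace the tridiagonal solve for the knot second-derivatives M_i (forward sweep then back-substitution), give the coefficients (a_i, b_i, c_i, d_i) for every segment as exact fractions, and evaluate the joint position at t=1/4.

Δ: Δ0=2, Δ1=-2, Δ2=5/2, Δ3=-3
row 1: diag=6, rhs=-24; c'=1/3, d'=-4
row 2: denom=8−2·1/3=22/3; d'=(27−2·-4)/(22/3)=105/22
row 3: denom=6−2·3/11=60/11; d'=(-33−2·105/22)/(60/11)=-39/5
back: M3=-39/5
back: M2=105/22−3/11·-39/5=69/10
back: M1=-4−1/3·69/10=-63/10
M: M0=0, M1=-63/10, M2=69/10, M3=-39/5, M4=0
seg 0: a=1, c=M0/2=0, d=(M1−M0)/(6·1)=-21/20, b=Δ0−h0·(2M0+M1)/6=61/20
seg 1: a=3, c=M1/2=-63/20, d=(M2−M1)/(6·2)=11/10, b=Δ1−h1·(2M1+M2)/6=-1/10
seg 2: a=-1, c=M2/2=69/20, d=(M3−M2)/(6·2)=-49/40, b=Δ2−h2·(2M2+M3)/6=1/2
seg 3: a=4, c=M3/2=-39/10, d=(M4−M3)/(6·1)=13/10, b=Δ3−h3·(2M3+M4)/6=-2/5
t_q=1/4 → seg 0, τ=1/4; S=1+61/20·τ+0·τ²+-21/20·τ³=447/256

  seg 0: a=1 b=61/20 c=0 d=-21/20
  seg 1: a=3 b=-1/10 c=-63/20 d=11/10
  seg 2: a=-1 b=1/2 c=69/20 d=-49/40
  seg 3: a=4 b=-2/5 c=-39/10 d=13/10
S(1/4) = 447/256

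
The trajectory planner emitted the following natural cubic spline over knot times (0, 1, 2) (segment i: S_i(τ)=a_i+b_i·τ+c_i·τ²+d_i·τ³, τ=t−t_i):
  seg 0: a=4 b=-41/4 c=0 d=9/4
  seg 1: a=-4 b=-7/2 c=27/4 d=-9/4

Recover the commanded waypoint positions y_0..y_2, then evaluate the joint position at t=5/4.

y_0 = S_0(0) = a_0 = 4
y_1 = S_1(0) = a_1 = -4
y_2 = S_1(1) = -3
t_q=5/4 is in segment 1 (τ=1/4); S_1(τ)=-1149/256

y_0=4 y_1=-4 y_2=-3
S(5/4) = -1149/256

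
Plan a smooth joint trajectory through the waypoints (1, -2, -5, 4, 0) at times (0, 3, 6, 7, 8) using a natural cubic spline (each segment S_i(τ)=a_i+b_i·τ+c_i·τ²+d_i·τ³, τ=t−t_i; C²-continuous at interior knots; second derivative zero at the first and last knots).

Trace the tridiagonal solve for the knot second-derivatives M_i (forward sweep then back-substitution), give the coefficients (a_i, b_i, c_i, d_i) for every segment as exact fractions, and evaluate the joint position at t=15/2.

  seg 0: a=1 b=47/112 c=0 d=-53/336
  seg 1: a=-2 b=-215/56 c=-159/112 d=265/336
  seg 2: a=-5 b=143/16 c=159/28 d=-629/112
  seg 3: a=4 b=193/56 c=-1251/112 d=417/112
S(15/2) = 3043/896

Δ: Δ0=-1, Δ1=-1, Δ2=9, Δ3=-4
row 1: diag=12, rhs=0; c'=1/4, d'=0
row 2: denom=8−3·1/4=29/4; d'=(60−3·0)/(29/4)=240/29
row 3: denom=4−1·4/29=112/29; d'=(-78−1·240/29)/(112/29)=-1251/56
back: M3=-1251/56
back: M2=240/29−4/29·-1251/56=159/14
back: M1=0−1/4·159/14=-159/56
M: M0=0, M1=-159/56, M2=159/14, M3=-1251/56, M4=0
seg 0: a=1, c=M0/2=0, d=(M1−M0)/(6·3)=-53/336, b=Δ0−h0·(2M0+M1)/6=47/112
seg 1: a=-2, c=M1/2=-159/112, d=(M2−M1)/(6·3)=265/336, b=Δ1−h1·(2M1+M2)/6=-215/56
seg 2: a=-5, c=M2/2=159/28, d=(M3−M2)/(6·1)=-629/112, b=Δ2−h2·(2M2+M3)/6=143/16
seg 3: a=4, c=M3/2=-1251/112, d=(M4−M3)/(6·1)=417/112, b=Δ3−h3·(2M3+M4)/6=193/56
t_q=15/2 → seg 3, τ=1/2; S=4+193/56·τ+-1251/112·τ²+417/112·τ³=3043/896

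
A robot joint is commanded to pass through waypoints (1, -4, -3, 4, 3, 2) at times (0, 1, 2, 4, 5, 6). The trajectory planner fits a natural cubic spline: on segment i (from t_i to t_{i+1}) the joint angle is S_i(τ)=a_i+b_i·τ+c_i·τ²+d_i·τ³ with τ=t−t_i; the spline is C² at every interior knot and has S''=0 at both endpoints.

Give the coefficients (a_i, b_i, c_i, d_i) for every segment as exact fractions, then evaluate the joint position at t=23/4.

Δ: Δ0=-5, Δ1=1, Δ2=7/2, Δ3=-1, Δ4=-1
row 1: diag=4, rhs=36; c'=1/4, d'=9
row 2: denom=6−1·1/4=23/4; d'=(15−1·9)/(23/4)=24/23
row 3: denom=6−2·8/23=122/23; d'=(-27−2·24/23)/(122/23)=-669/122
row 4: denom=4−1·23/122=465/122; d'=(0−1·-669/122)/(465/122)=223/155
back: M4=223/155
back: M3=-669/122−23/122·223/155=-892/155
back: M2=24/23−8/23·-892/155=472/155
back: M1=9−1/4·472/155=1277/155
M: M0=0, M1=1277/155, M2=472/155, M3=-892/155, M4=223/155, M5=0
seg 0: a=1, c=M0/2=0, d=(M1−M0)/(6·1)=1277/930, b=Δ0−h0·(2M0+M1)/6=-5927/930
seg 1: a=-4, c=M1/2=1277/310, d=(M2−M1)/(6·1)=-161/186, b=Δ1−h1·(2M1+M2)/6=-1048/465
seg 2: a=-3, c=M2/2=236/155, d=(M3−M2)/(6·2)=-11/15, b=Δ2−h2·(2M2+M3)/6=3151/930
seg 3: a=4, c=M3/2=-446/155, d=(M4−M3)/(6·1)=223/186, b=Δ3−h3·(2M3+M4)/6=631/930
seg 4: a=3, c=M4/2=223/310, d=(M5−M4)/(6·1)=-223/930, b=Δ4−h4·(2M4+M5)/6=-688/465
t_q=23/4 → seg 4, τ=3/4; S=3+-688/465·τ+223/310·τ²+-223/930·τ³=8705/3968

  seg 0: a=1 b=-5927/930 c=0 d=1277/930
  seg 1: a=-4 b=-1048/465 c=1277/310 d=-161/186
  seg 2: a=-3 b=3151/930 c=236/155 d=-11/15
  seg 3: a=4 b=631/930 c=-446/155 d=223/186
  seg 4: a=3 b=-688/465 c=223/310 d=-223/930
S(23/4) = 8705/3968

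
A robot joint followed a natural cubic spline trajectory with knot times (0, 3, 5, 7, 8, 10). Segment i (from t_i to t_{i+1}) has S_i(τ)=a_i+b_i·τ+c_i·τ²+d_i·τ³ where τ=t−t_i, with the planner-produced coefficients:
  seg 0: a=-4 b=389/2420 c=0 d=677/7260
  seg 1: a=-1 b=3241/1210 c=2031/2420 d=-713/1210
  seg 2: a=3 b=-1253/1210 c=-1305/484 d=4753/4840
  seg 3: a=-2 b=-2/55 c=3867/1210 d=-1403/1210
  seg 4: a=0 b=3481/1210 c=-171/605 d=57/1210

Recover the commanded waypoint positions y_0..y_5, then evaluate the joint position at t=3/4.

y_0=-4 y_1=-1 y_2=3 y_3=-2 y_4=0 y_5=5
S(3/4) = -118951/30976

y_0 = S_0(0) = a_0 = -4
y_1 = S_1(0) = a_1 = -1
y_2 = S_2(0) = a_2 = 3
y_3 = S_3(0) = a_3 = -2
y_4 = S_4(0) = a_4 = 0
y_5 = S_4(2) = 5
t_q=3/4 is in segment 0 (τ=3/4); S_0(τ)=-118951/30976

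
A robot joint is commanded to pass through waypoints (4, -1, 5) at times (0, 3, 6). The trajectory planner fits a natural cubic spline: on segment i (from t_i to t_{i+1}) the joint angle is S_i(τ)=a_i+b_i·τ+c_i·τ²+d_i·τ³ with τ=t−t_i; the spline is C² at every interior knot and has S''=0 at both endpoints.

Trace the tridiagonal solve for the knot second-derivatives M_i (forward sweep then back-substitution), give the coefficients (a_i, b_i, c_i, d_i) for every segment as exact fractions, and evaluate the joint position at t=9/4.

  seg 0: a=4 b=-31/12 c=0 d=11/108
  seg 1: a=-1 b=1/6 c=11/12 d=-11/108
S(9/4) = -167/256

Δ: Δ0=-5/3, Δ1=2
row 1: diag=12, rhs=22; c'=1/4, d'=11/6
back: M1=11/6
M: M0=0, M1=11/6, M2=0
seg 0: a=4, c=M0/2=0, d=(M1−M0)/(6·3)=11/108, b=Δ0−h0·(2M0+M1)/6=-31/12
seg 1: a=-1, c=M1/2=11/12, d=(M2−M1)/(6·3)=-11/108, b=Δ1−h1·(2M1+M2)/6=1/6
t_q=9/4 → seg 0, τ=9/4; S=4+-31/12·τ+0·τ²+11/108·τ³=-167/256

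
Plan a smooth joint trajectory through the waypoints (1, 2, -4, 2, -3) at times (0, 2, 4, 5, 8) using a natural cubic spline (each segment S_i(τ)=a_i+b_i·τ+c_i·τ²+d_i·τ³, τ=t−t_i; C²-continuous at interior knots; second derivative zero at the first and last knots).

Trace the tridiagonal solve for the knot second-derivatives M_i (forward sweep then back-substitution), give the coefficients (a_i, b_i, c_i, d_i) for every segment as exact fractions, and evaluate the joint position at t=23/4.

  seg 0: a=1 b=2459/1032 c=0 d=-1943/4128
  seg 1: a=2 b=-1685/516 c=-1943/688 d=6103/4128
  seg 2: a=-4 b=3281/1032 c=260/43 d=-3329/1032
  seg 3: a=2 b=2887/516 c=-1249/344 d=1249/3096
S(23/4) = 95199/22016

Δ: Δ0=1/2, Δ1=-3, Δ2=6, Δ3=-5/3
row 1: diag=8, rhs=-21; c'=1/4, d'=-21/8
row 2: denom=6−2·1/4=11/2; d'=(54−2·-21/8)/(11/2)=237/22
row 3: denom=8−1·2/11=86/11; d'=(-46−1·237/22)/(86/11)=-1249/172
back: M3=-1249/172
back: M2=237/22−2/11·-1249/172=520/43
back: M1=-21/8−1/4·520/43=-1943/344
M: M0=0, M1=-1943/344, M2=520/43, M3=-1249/172, M4=0
seg 0: a=1, c=M0/2=0, d=(M1−M0)/(6·2)=-1943/4128, b=Δ0−h0·(2M0+M1)/6=2459/1032
seg 1: a=2, c=M1/2=-1943/688, d=(M2−M1)/(6·2)=6103/4128, b=Δ1−h1·(2M1+M2)/6=-1685/516
seg 2: a=-4, c=M2/2=260/43, d=(M3−M2)/(6·1)=-3329/1032, b=Δ2−h2·(2M2+M3)/6=3281/1032
seg 3: a=2, c=M3/2=-1249/344, d=(M4−M3)/(6·3)=1249/3096, b=Δ3−h3·(2M3+M4)/6=2887/516
t_q=23/4 → seg 3, τ=3/4; S=2+2887/516·τ+-1249/344·τ²+1249/3096·τ³=95199/22016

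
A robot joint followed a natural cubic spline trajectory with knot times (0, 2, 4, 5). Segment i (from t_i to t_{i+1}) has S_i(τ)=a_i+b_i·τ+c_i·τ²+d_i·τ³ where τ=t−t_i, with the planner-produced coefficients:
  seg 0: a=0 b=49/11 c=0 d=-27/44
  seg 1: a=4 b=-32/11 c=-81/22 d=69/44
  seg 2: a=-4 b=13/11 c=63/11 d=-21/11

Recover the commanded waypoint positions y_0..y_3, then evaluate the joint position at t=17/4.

y_0 = S_0(0) = a_0 = 0
y_1 = S_1(0) = a_1 = 4
y_2 = S_2(0) = a_2 = -4
y_3 = S_2(1) = 1
t_q=17/4 is in segment 2 (τ=1/4); S_2(τ)=-2377/704

y_0=0 y_1=4 y_2=-4 y_3=1
S(17/4) = -2377/704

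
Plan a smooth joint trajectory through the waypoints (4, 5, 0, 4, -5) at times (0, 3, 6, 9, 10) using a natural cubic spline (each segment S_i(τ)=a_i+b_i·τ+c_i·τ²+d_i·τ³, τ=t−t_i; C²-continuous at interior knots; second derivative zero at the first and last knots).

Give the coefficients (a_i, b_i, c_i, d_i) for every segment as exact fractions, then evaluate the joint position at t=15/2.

Δ: Δ0=1/3, Δ1=-5/3, Δ2=4/3, Δ3=-9
row 1: diag=12, rhs=-12; c'=1/4, d'=-1
row 2: denom=12−3·1/4=45/4; d'=(18−3·-1)/(45/4)=28/15
row 3: denom=8−3·4/15=36/5; d'=(-62−3·28/15)/(36/5)=-169/18
back: M3=-169/18
back: M2=28/15−4/15·-169/18=118/27
back: M1=-1−1/4·118/27=-113/54
M: M0=0, M1=-113/54, M2=118/27, M3=-169/18, M4=0
seg 0: a=4, c=M0/2=0, d=(M1−M0)/(6·3)=-113/972, b=Δ0−h0·(2M0+M1)/6=149/108
seg 1: a=5, c=M1/2=-113/108, d=(M2−M1)/(6·3)=349/972, b=Δ1−h1·(2M1+M2)/6=-95/54
seg 2: a=0, c=M2/2=59/27, d=(M3−M2)/(6·3)=-743/972, b=Δ2−h2·(2M2+M3)/6=179/108
seg 3: a=4, c=M3/2=-169/36, d=(M4−M3)/(6·1)=169/108, b=Δ3−h3·(2M3+M4)/6=-317/54
t_q=15/2 → seg 2, τ=3/2; S=0+179/108·τ+59/27·τ²+-743/972·τ³=463/96

  seg 0: a=4 b=149/108 c=0 d=-113/972
  seg 1: a=5 b=-95/54 c=-113/108 d=349/972
  seg 2: a=0 b=179/108 c=59/27 d=-743/972
  seg 3: a=4 b=-317/54 c=-169/36 d=169/108
S(15/2) = 463/96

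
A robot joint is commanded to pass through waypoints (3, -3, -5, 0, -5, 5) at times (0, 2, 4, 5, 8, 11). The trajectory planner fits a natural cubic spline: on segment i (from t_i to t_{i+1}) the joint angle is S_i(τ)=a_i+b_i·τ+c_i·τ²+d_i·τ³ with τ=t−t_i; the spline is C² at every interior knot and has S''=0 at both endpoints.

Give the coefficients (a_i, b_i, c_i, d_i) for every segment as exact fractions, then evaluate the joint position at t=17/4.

  seg 0: a=3 b=-2692/933 c=0 d=-107/3732
  seg 1: a=-3 b=-3013/933 c=-107/622 d=2401/3732
  seg 2: a=-5 b=3548/933 c=1147/311 d=-2324/933
  seg 3: a=0 b=3458/933 c=-1177/311 d=620/933
  seg 4: a=-5 b=-988/933 c=683/311 d=-683/2799
S(17/4) = -4799/1244

Δ: Δ0=-3, Δ1=-1, Δ2=5, Δ3=-5/3, Δ4=10/3
row 1: diag=8, rhs=12; c'=1/4, d'=3/2
row 2: denom=6−2·1/4=11/2; d'=(36−2·3/2)/(11/2)=6
row 3: denom=8−1·2/11=86/11; d'=(-40−1·6)/(86/11)=-253/43
row 4: denom=12−3·33/86=933/86; d'=(30−3·-253/43)/(933/86)=1366/311
back: M4=1366/311
back: M3=-253/43−33/86·1366/311=-2354/311
back: M2=6−2/11·-2354/311=2294/311
back: M1=3/2−1/4·2294/311=-107/311
M: M0=0, M1=-107/311, M2=2294/311, M3=-2354/311, M4=1366/311, M5=0
seg 0: a=3, c=M0/2=0, d=(M1−M0)/(6·2)=-107/3732, b=Δ0−h0·(2M0+M1)/6=-2692/933
seg 1: a=-3, c=M1/2=-107/622, d=(M2−M1)/(6·2)=2401/3732, b=Δ1−h1·(2M1+M2)/6=-3013/933
seg 2: a=-5, c=M2/2=1147/311, d=(M3−M2)/(6·1)=-2324/933, b=Δ2−h2·(2M2+M3)/6=3548/933
seg 3: a=0, c=M3/2=-1177/311, d=(M4−M3)/(6·3)=620/933, b=Δ3−h3·(2M3+M4)/6=3458/933
seg 4: a=-5, c=M4/2=683/311, d=(M5−M4)/(6·3)=-683/2799, b=Δ4−h4·(2M4+M5)/6=-988/933
t_q=17/4 → seg 2, τ=1/4; S=-5+3548/933·τ+1147/311·τ²+-2324/933·τ³=-4799/1244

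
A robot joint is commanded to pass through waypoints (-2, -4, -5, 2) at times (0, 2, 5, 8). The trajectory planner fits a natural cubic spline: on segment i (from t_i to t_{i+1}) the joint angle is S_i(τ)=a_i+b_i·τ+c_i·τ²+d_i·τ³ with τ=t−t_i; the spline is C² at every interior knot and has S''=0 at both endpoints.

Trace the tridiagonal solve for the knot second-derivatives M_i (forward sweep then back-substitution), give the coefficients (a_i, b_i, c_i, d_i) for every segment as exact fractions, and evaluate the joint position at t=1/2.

Δ: Δ0=-1, Δ1=-1/3, Δ2=7/3
row 1: diag=10, rhs=4; c'=3/10, d'=2/5
row 2: denom=12−3·3/10=111/10; d'=(16−3·2/5)/(111/10)=4/3
back: M2=4/3
back: M1=2/5−3/10·4/3=0
M: M0=0, M1=0, M2=4/3, M3=0
seg 0: a=-2, c=M0/2=0, d=(M1−M0)/(6·2)=0, b=Δ0−h0·(2M0+M1)/6=-1
seg 1: a=-4, c=M1/2=0, d=(M2−M1)/(6·3)=2/27, b=Δ1−h1·(2M1+M2)/6=-1
seg 2: a=-5, c=M2/2=2/3, d=(M3−M2)/(6·3)=-2/27, b=Δ2−h2·(2M2+M3)/6=1
t_q=1/2 → seg 0, τ=1/2; S=-2+-1·τ+0·τ²+0·τ³=-5/2

  seg 0: a=-2 b=-1 c=0 d=0
  seg 1: a=-4 b=-1 c=0 d=2/27
  seg 2: a=-5 b=1 c=2/3 d=-2/27
S(1/2) = -5/2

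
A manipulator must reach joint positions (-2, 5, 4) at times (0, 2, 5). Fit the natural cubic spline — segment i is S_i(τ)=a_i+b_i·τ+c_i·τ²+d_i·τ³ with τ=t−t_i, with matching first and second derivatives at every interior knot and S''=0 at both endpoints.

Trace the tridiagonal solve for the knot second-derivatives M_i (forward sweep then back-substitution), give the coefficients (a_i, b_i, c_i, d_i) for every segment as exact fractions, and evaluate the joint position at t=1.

Δ: Δ0=7/2, Δ1=-1/3
row 1: diag=10, rhs=-23; c'=3/10, d'=-23/10
back: M1=-23/10
M: M0=0, M1=-23/10, M2=0
seg 0: a=-2, c=M0/2=0, d=(M1−M0)/(6·2)=-23/120, b=Δ0−h0·(2M0+M1)/6=64/15
seg 1: a=5, c=M1/2=-23/20, d=(M2−M1)/(6·3)=23/180, b=Δ1−h1·(2M1+M2)/6=59/30
t_q=1 → seg 0, τ=1; S=-2+64/15·τ+0·τ²+-23/120·τ³=83/40

  seg 0: a=-2 b=64/15 c=0 d=-23/120
  seg 1: a=5 b=59/30 c=-23/20 d=23/180
S(1) = 83/40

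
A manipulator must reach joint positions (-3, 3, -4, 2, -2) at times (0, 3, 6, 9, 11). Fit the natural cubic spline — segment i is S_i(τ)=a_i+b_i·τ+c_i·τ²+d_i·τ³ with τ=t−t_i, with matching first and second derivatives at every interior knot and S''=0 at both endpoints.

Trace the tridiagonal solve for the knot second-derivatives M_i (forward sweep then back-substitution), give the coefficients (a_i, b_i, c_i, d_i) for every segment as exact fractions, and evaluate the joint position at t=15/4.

  seg 0: a=-3 b=1475/414 c=0 d=-647/3726
  seg 1: a=3 b=-233/207 c=-647/414 d=1441/3726
  seg 2: a=-4 b=-25/414 c=397/207 d=-1529/3726
  seg 3: a=2 b=76/207 c=-245/138 d=245/828
S(15/4) = 4239/2944

Δ: Δ0=2, Δ1=-7/3, Δ2=2, Δ3=-2
row 1: diag=12, rhs=-26; c'=1/4, d'=-13/6
row 2: denom=12−3·1/4=45/4; d'=(26−3·-13/6)/(45/4)=26/9
row 3: denom=10−3·4/15=46/5; d'=(-24−3·26/9)/(46/5)=-245/69
back: M3=-245/69
back: M2=26/9−4/15·-245/69=794/207
back: M1=-13/6−1/4·794/207=-647/207
M: M0=0, M1=-647/207, M2=794/207, M3=-245/69, M4=0
seg 0: a=-3, c=M0/2=0, d=(M1−M0)/(6·3)=-647/3726, b=Δ0−h0·(2M0+M1)/6=1475/414
seg 1: a=3, c=M1/2=-647/414, d=(M2−M1)/(6·3)=1441/3726, b=Δ1−h1·(2M1+M2)/6=-233/207
seg 2: a=-4, c=M2/2=397/207, d=(M3−M2)/(6·3)=-1529/3726, b=Δ2−h2·(2M2+M3)/6=-25/414
seg 3: a=2, c=M3/2=-245/138, d=(M4−M3)/(6·2)=245/828, b=Δ3−h3·(2M3+M4)/6=76/207
t_q=15/4 → seg 1, τ=3/4; S=3+-233/207·τ+-647/414·τ²+1441/3726·τ³=4239/2944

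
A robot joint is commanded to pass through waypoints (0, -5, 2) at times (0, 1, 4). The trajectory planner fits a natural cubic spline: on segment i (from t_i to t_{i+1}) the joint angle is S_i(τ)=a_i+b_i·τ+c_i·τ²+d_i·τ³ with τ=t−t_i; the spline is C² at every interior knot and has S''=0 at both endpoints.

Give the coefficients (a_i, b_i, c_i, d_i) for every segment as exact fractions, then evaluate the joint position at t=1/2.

Δ: Δ0=-5, Δ1=7/3
row 1: diag=8, rhs=44; c'=3/8, d'=11/2
back: M1=11/2
M: M0=0, M1=11/2, M2=0
seg 0: a=0, c=M0/2=0, d=(M1−M0)/(6·1)=11/12, b=Δ0−h0·(2M0+M1)/6=-71/12
seg 1: a=-5, c=M1/2=11/4, d=(M2−M1)/(6·3)=-11/36, b=Δ1−h1·(2M1+M2)/6=-19/6
t_q=1/2 → seg 0, τ=1/2; S=0+-71/12·τ+0·τ²+11/12·τ³=-91/32

  seg 0: a=0 b=-71/12 c=0 d=11/12
  seg 1: a=-5 b=-19/6 c=11/4 d=-11/36
S(1/2) = -91/32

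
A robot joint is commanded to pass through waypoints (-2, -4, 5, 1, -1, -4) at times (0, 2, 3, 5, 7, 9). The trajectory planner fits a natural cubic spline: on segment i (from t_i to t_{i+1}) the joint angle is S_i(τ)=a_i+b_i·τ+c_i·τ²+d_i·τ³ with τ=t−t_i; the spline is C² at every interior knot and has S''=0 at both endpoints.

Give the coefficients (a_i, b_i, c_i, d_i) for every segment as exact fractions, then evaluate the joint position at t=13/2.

Δ: Δ0=-1, Δ1=9, Δ2=-2, Δ3=-1, Δ4=-3/2
row 1: diag=6, rhs=60; c'=1/6, d'=10
row 2: denom=6−1·1/6=35/6; d'=(-66−1·10)/(35/6)=-456/35
row 3: denom=8−2·12/35=256/35; d'=(6−2·-456/35)/(256/35)=561/128
row 4: denom=8−2·35/128=477/64; d'=(-3−2·561/128)/(477/64)=-251/159
back: M4=-251/159
back: M3=561/128−35/128·-251/159=1531/318
back: M2=-456/35−12/35·1531/318=-778/53
back: M1=10−1/6·-778/53=1979/159
M: M0=0, M1=1979/159, M2=-778/53, M3=1531/318, M4=-251/159, M5=0
seg 0: a=-2, c=M0/2=0, d=(M1−M0)/(6·2)=1979/1908, b=Δ0−h0·(2M0+M1)/6=-2456/477
seg 1: a=-4, c=M1/2=1979/318, d=(M2−M1)/(6·1)=-4313/954, b=Δ1−h1·(2M1+M2)/6=3481/477
seg 2: a=5, c=M2/2=-389/53, d=(M3−M2)/(6·2)=6199/3816, b=Δ2−h2·(2M2+M3)/6=5897/954
seg 3: a=1, c=M3/2=1531/636, d=(M4−M3)/(6·2)=-2033/3816, b=Δ3−h3·(2M3+M4)/6=-1757/477
seg 4: a=-1, c=M4/2=-251/318, d=(M5−M4)/(6·2)=251/1908, b=Δ4−h4·(2M4+M5)/6=-427/954
t_q=13/2 → seg 3, τ=3/2; S=1+-1757/477·τ+1531/636·τ²+-2033/3816·τ³=-9229/10176

  seg 0: a=-2 b=-2456/477 c=0 d=1979/1908
  seg 1: a=-4 b=3481/477 c=1979/318 d=-4313/954
  seg 2: a=5 b=5897/954 c=-389/53 d=6199/3816
  seg 3: a=1 b=-1757/477 c=1531/636 d=-2033/3816
  seg 4: a=-1 b=-427/954 c=-251/318 d=251/1908
S(13/2) = -9229/10176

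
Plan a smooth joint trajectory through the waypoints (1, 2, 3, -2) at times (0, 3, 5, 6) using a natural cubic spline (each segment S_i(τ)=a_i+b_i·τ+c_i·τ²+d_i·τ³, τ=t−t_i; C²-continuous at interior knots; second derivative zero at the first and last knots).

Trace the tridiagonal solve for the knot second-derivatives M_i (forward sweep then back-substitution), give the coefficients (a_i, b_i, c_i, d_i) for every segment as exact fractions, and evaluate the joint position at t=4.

Δ: Δ0=1/3, Δ1=1/2, Δ2=-5
row 1: diag=10, rhs=1; c'=1/5, d'=1/10
row 2: denom=6−2·1/5=28/5; d'=(-33−2·1/10)/(28/5)=-83/14
back: M2=-83/14
back: M1=1/10−1/5·-83/14=9/7
M: M0=0, M1=9/7, M2=-83/14, M3=0
seg 0: a=1, c=M0/2=0, d=(M1−M0)/(6·3)=1/14, b=Δ0−h0·(2M0+M1)/6=-13/42
seg 1: a=2, c=M1/2=9/14, d=(M2−M1)/(6·2)=-101/168, b=Δ1−h1·(2M1+M2)/6=34/21
seg 2: a=3, c=M2/2=-83/28, d=(M3−M2)/(6·1)=83/84, b=Δ2−h2·(2M2+M3)/6=-127/42
t_q=4 → seg 1, τ=1; S=2+34/21·τ+9/14·τ²+-101/168·τ³=205/56

  seg 0: a=1 b=-13/42 c=0 d=1/14
  seg 1: a=2 b=34/21 c=9/14 d=-101/168
  seg 2: a=3 b=-127/42 c=-83/28 d=83/84
S(4) = 205/56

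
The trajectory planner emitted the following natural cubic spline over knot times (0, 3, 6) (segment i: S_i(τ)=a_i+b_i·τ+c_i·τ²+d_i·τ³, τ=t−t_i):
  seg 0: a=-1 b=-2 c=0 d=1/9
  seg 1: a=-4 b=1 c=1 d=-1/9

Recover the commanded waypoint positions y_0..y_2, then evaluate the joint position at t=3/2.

y_0 = S_0(0) = a_0 = -1
y_1 = S_1(0) = a_1 = -4
y_2 = S_1(3) = 5
t_q=3/2 is in segment 0 (τ=3/2); S_0(τ)=-29/8

y_0=-1 y_1=-4 y_2=5
S(3/2) = -29/8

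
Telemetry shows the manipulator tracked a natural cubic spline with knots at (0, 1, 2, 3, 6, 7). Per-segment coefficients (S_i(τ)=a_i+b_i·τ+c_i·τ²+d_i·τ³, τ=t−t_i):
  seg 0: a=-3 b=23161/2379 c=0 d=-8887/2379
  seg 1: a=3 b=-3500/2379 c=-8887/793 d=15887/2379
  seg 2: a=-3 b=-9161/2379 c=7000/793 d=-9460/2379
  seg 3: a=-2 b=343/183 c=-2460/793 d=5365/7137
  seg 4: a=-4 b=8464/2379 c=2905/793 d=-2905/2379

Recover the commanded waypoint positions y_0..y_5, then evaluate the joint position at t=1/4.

y_0=-3 y_1=3 y_2=-3 y_3=-2 y_4=-4 y_5=2
S(1/4) = -31693/50752

y_0 = S_0(0) = a_0 = -3
y_1 = S_1(0) = a_1 = 3
y_2 = S_2(0) = a_2 = -3
y_3 = S_3(0) = a_3 = -2
y_4 = S_4(0) = a_4 = -4
y_5 = S_4(1) = 2
t_q=1/4 is in segment 0 (τ=1/4); S_0(τ)=-31693/50752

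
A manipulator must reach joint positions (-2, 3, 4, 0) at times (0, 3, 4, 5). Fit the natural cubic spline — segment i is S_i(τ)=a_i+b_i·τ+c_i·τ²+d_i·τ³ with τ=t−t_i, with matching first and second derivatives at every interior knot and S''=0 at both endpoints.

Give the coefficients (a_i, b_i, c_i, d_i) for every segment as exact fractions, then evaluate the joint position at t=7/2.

Δ: Δ0=5/3, Δ1=1, Δ2=-4
row 1: diag=8, rhs=-4; c'=1/8, d'=-1/2
row 2: denom=4−1·1/8=31/8; d'=(-30−1·-1/2)/(31/8)=-236/31
back: M2=-236/31
back: M1=-1/2−1/8·-236/31=14/31
M: M0=0, M1=14/31, M2=-236/31, M3=0
seg 0: a=-2, c=M0/2=0, d=(M1−M0)/(6·3)=7/279, b=Δ0−h0·(2M0+M1)/6=134/93
seg 1: a=3, c=M1/2=7/31, d=(M2−M1)/(6·1)=-125/93, b=Δ1−h1·(2M1+M2)/6=197/93
seg 2: a=4, c=M2/2=-118/31, d=(M3−M2)/(6·1)=118/93, b=Δ2−h2·(2M2+M3)/6=-136/93
t_q=7/2 → seg 1, τ=1/2; S=3+197/93·τ+7/31·τ²+-125/93·τ³=979/248

  seg 0: a=-2 b=134/93 c=0 d=7/279
  seg 1: a=3 b=197/93 c=7/31 d=-125/93
  seg 2: a=4 b=-136/93 c=-118/31 d=118/93
S(7/2) = 979/248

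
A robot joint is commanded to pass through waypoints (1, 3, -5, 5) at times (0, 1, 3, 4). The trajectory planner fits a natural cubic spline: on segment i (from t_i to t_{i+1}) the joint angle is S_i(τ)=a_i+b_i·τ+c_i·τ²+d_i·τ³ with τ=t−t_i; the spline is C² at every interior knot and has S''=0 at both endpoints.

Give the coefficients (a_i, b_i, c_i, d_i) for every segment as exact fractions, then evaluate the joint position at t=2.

  seg 0: a=1 b=4 c=0 d=-2
  seg 1: a=3 b=-2 c=-6 d=5/2
  seg 2: a=-5 b=4 c=9 d=-3
S(2) = -5/2

Δ: Δ0=2, Δ1=-4, Δ2=10
row 1: diag=6, rhs=-36; c'=1/3, d'=-6
row 2: denom=6−2·1/3=16/3; d'=(84−2·-6)/(16/3)=18
back: M2=18
back: M1=-6−1/3·18=-12
M: M0=0, M1=-12, M2=18, M3=0
seg 0: a=1, c=M0/2=0, d=(M1−M0)/(6·1)=-2, b=Δ0−h0·(2M0+M1)/6=4
seg 1: a=3, c=M1/2=-6, d=(M2−M1)/(6·2)=5/2, b=Δ1−h1·(2M1+M2)/6=-2
seg 2: a=-5, c=M2/2=9, d=(M3−M2)/(6·1)=-3, b=Δ2−h2·(2M2+M3)/6=4
t_q=2 → seg 1, τ=1; S=3+-2·τ+-6·τ²+5/2·τ³=-5/2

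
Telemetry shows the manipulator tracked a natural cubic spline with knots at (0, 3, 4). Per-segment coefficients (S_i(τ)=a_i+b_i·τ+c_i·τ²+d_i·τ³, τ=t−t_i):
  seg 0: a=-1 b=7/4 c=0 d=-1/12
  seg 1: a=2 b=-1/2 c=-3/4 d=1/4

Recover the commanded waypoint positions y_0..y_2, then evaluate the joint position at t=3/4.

y_0 = S_0(0) = a_0 = -1
y_1 = S_1(0) = a_1 = 2
y_2 = S_1(1) = 1
t_q=3/4 is in segment 0 (τ=3/4); S_0(τ)=71/256

y_0=-1 y_1=2 y_2=1
S(3/4) = 71/256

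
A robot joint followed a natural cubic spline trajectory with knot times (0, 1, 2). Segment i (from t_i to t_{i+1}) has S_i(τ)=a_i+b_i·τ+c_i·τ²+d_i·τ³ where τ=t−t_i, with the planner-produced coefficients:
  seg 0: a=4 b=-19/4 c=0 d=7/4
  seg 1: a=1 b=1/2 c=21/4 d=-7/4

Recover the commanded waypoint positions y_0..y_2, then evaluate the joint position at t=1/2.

y_0 = S_0(0) = a_0 = 4
y_1 = S_1(0) = a_1 = 1
y_2 = S_1(1) = 5
t_q=1/2 is in segment 0 (τ=1/2); S_0(τ)=59/32

y_0=4 y_1=1 y_2=5
S(1/2) = 59/32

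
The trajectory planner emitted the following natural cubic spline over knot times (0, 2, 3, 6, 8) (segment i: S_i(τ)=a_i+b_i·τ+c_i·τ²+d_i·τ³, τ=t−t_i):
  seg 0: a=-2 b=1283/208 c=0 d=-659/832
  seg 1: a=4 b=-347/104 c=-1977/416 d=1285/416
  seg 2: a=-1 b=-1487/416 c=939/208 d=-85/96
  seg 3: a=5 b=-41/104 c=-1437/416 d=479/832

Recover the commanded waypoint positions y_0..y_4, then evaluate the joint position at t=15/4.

y_0 = S_0(0) = a_0 = -2
y_1 = S_1(0) = a_1 = 4
y_2 = S_2(0) = a_2 = -1
y_3 = S_3(0) = a_3 = 5
y_4 = S_3(2) = -5
t_q=15/4 is in segment 2 (τ=3/4); S_2(τ)=-40337/26624

y_0=-2 y_1=4 y_2=-1 y_3=5 y_4=-5
S(15/4) = -40337/26624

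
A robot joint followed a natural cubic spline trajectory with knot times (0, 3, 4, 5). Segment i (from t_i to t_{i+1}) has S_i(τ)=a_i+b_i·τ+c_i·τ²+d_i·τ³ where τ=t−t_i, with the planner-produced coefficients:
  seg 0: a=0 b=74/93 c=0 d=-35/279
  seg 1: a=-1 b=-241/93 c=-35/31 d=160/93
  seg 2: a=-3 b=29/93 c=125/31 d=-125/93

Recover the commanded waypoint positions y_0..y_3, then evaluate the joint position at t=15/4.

y_0 = S_0(0) = a_0 = 0
y_1 = S_1(0) = a_1 = -1
y_2 = S_2(0) = a_2 = -3
y_3 = S_2(1) = 0
t_q=15/4 is in segment 1 (τ=3/4); S_1(τ)=-1415/496

y_0=0 y_1=-1 y_2=-3 y_3=0
S(15/4) = -1415/496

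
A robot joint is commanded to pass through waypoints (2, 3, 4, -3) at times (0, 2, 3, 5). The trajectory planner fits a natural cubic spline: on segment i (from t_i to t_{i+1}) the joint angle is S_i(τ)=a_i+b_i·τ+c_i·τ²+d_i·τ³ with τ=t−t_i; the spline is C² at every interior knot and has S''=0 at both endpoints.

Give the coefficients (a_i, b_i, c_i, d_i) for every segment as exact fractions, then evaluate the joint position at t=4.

  seg 0: a=2 b=1/14 c=0 d=3/28
  seg 1: a=3 b=19/14 c=9/14 d=-1
  seg 2: a=4 b=-5/14 c=-33/14 d=11/28
S(4) = 47/28

Δ: Δ0=1/2, Δ1=1, Δ2=-7/2
row 1: diag=6, rhs=3; c'=1/6, d'=1/2
row 2: denom=6−1·1/6=35/6; d'=(-27−1·1/2)/(35/6)=-33/7
back: M2=-33/7
back: M1=1/2−1/6·-33/7=9/7
M: M0=0, M1=9/7, M2=-33/7, M3=0
seg 0: a=2, c=M0/2=0, d=(M1−M0)/(6·2)=3/28, b=Δ0−h0·(2M0+M1)/6=1/14
seg 1: a=3, c=M1/2=9/14, d=(M2−M1)/(6·1)=-1, b=Δ1−h1·(2M1+M2)/6=19/14
seg 2: a=4, c=M2/2=-33/14, d=(M3−M2)/(6·2)=11/28, b=Δ2−h2·(2M2+M3)/6=-5/14
t_q=4 → seg 2, τ=1; S=4+-5/14·τ+-33/14·τ²+11/28·τ³=47/28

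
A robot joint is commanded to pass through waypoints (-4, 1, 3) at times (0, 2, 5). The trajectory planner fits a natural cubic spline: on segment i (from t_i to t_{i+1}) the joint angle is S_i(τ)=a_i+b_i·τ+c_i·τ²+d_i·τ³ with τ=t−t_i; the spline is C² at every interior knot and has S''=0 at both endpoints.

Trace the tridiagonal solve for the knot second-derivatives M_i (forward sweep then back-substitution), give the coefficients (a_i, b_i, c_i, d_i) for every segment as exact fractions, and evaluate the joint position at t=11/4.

Δ: Δ0=5/2, Δ1=2/3
row 1: diag=10, rhs=-11; c'=3/10, d'=-11/10
back: M1=-11/10
M: M0=0, M1=-11/10, M2=0
seg 0: a=-4, c=M0/2=0, d=(M1−M0)/(6·2)=-11/120, b=Δ0−h0·(2M0+M1)/6=43/15
seg 1: a=1, c=M1/2=-11/20, d=(M2−M1)/(6·3)=11/180, b=Δ1−h1·(2M1+M2)/6=53/30
t_q=11/4 → seg 1, τ=3/4; S=1+53/30·τ+-11/20·τ²+11/180·τ³=2613/1280

  seg 0: a=-4 b=43/15 c=0 d=-11/120
  seg 1: a=1 b=53/30 c=-11/20 d=11/180
S(11/4) = 2613/1280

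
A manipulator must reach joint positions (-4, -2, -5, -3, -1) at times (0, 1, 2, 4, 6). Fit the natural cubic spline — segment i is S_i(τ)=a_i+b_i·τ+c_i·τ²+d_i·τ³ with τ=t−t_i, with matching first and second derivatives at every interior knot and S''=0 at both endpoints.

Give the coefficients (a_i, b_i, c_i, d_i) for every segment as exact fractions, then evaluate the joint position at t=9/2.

Δ: Δ0=2, Δ1=-3, Δ2=1, Δ3=1
row 1: diag=4, rhs=-30; c'=1/4, d'=-15/2
row 2: denom=6−1·1/4=23/4; d'=(24−1·-15/2)/(23/4)=126/23
row 3: denom=8−2·8/23=168/23; d'=(0−2·126/23)/(168/23)=-3/2
back: M3=-3/2
back: M2=126/23−8/23·-3/2=6
back: M1=-15/2−1/4·6=-9
M: M0=0, M1=-9, M2=6, M3=-3/2, M4=0
seg 0: a=-4, c=M0/2=0, d=(M1−M0)/(6·1)=-3/2, b=Δ0−h0·(2M0+M1)/6=7/2
seg 1: a=-2, c=M1/2=-9/2, d=(M2−M1)/(6·1)=5/2, b=Δ1−h1·(2M1+M2)/6=-1
seg 2: a=-5, c=M2/2=3, d=(M3−M2)/(6·2)=-5/8, b=Δ2−h2·(2M2+M3)/6=-5/2
seg 3: a=-3, c=M3/2=-3/4, d=(M4−M3)/(6·2)=1/8, b=Δ3−h3·(2M3+M4)/6=2
t_q=9/2 → seg 3, τ=1/2; S=-3+2·τ+-3/4·τ²+1/8·τ³=-139/64

  seg 0: a=-4 b=7/2 c=0 d=-3/2
  seg 1: a=-2 b=-1 c=-9/2 d=5/2
  seg 2: a=-5 b=-5/2 c=3 d=-5/8
  seg 3: a=-3 b=2 c=-3/4 d=1/8
S(9/2) = -139/64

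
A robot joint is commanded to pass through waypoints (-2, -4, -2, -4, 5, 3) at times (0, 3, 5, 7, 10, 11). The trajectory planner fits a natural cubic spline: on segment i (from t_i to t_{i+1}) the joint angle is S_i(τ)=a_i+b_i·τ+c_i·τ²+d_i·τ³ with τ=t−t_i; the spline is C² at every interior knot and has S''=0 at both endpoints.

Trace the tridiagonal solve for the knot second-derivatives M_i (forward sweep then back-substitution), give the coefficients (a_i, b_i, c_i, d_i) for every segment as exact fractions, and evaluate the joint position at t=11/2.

  seg 0: a=-2 b=-1870/1269 c=0 d=1024/11421
  seg 1: a=-4 b=1202/1269 c=1024/1269 d=-1981/5076
  seg 2: a=-2 b=-215/423 c=-3895/2538 d=3271/5076
  seg 3: a=-4 b=1378/1269 c=2959/1269 d=-6448/11421
  seg 4: a=5 b=-212/1269 c=-1163/423 d=1163/1269
S(11/2) = -34615/13536

Δ: Δ0=-2/3, Δ1=1, Δ2=-1, Δ3=3, Δ4=-2
row 1: diag=10, rhs=10; c'=1/5, d'=1
row 2: denom=8−2·1/5=38/5; d'=(-12−2·1)/(38/5)=-35/19
row 3: denom=10−2·5/19=180/19; d'=(24−2·-35/19)/(180/19)=263/90
row 4: denom=8−3·19/60=141/20; d'=(-30−3·263/90)/(141/20)=-2326/423
back: M4=-2326/423
back: M3=263/90−19/60·-2326/423=5918/1269
back: M2=-35/19−5/19·5918/1269=-3895/1269
back: M1=1−1/5·-3895/1269=2048/1269
M: M0=0, M1=2048/1269, M2=-3895/1269, M3=5918/1269, M4=-2326/423, M5=0
seg 0: a=-2, c=M0/2=0, d=(M1−M0)/(6·3)=1024/11421, b=Δ0−h0·(2M0+M1)/6=-1870/1269
seg 1: a=-4, c=M1/2=1024/1269, d=(M2−M1)/(6·2)=-1981/5076, b=Δ1−h1·(2M1+M2)/6=1202/1269
seg 2: a=-2, c=M2/2=-3895/2538, d=(M3−M2)/(6·2)=3271/5076, b=Δ2−h2·(2M2+M3)/6=-215/423
seg 3: a=-4, c=M3/2=2959/1269, d=(M4−M3)/(6·3)=-6448/11421, b=Δ3−h3·(2M3+M4)/6=1378/1269
seg 4: a=5, c=M4/2=-1163/423, d=(M5−M4)/(6·1)=1163/1269, b=Δ4−h4·(2M4+M5)/6=-212/1269
t_q=11/2 → seg 2, τ=1/2; S=-2+-215/423·τ+-3895/2538·τ²+3271/5076·τ³=-34615/13536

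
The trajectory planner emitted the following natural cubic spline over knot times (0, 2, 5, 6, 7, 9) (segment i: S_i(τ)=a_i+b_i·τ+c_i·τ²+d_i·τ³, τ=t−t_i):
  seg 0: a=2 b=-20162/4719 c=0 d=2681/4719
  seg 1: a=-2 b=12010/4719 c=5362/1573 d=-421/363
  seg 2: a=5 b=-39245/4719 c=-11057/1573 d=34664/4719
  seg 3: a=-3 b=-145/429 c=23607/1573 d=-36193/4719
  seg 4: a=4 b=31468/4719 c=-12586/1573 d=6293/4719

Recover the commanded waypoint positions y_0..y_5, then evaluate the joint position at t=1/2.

y_0=2 y_1=-2 y_2=5 y_3=-3 y_4=4 y_5=-4
S(1/2) = -821/12584

y_0 = S_0(0) = a_0 = 2
y_1 = S_1(0) = a_1 = -2
y_2 = S_2(0) = a_2 = 5
y_3 = S_3(0) = a_3 = -3
y_4 = S_4(0) = a_4 = 4
y_5 = S_4(2) = -4
t_q=1/2 is in segment 0 (τ=1/2); S_0(τ)=-821/12584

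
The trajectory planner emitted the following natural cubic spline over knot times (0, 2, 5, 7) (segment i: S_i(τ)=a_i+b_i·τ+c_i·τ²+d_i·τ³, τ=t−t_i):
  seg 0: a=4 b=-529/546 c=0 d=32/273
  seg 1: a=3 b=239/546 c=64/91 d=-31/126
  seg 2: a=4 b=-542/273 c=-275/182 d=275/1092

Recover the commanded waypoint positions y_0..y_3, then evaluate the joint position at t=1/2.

y_0 = S_0(0) = a_0 = 4
y_1 = S_1(0) = a_1 = 3
y_2 = S_2(0) = a_2 = 4
y_3 = S_2(2) = -4
t_q=1/2 is in segment 0 (τ=1/2); S_0(τ)=1285/364

y_0=4 y_1=3 y_2=4 y_3=-4
S(1/2) = 1285/364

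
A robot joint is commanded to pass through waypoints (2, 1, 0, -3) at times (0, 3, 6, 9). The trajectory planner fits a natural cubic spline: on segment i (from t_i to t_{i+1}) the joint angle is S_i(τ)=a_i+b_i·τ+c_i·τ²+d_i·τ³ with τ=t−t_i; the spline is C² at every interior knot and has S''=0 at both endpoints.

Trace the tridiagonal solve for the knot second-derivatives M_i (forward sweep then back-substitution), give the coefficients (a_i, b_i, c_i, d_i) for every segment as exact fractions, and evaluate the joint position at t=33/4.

  seg 0: a=2 b=-17/45 c=0 d=2/405
  seg 1: a=1 b=-11/45 c=2/45 d=-2/81
  seg 2: a=0 b=-29/45 c=-8/45 d=8/405
S(33/4) = -17/8

Δ: Δ0=-1/3, Δ1=-1/3, Δ2=-1
row 1: diag=12, rhs=0; c'=1/4, d'=0
row 2: denom=12−3·1/4=45/4; d'=(-4−3·0)/(45/4)=-16/45
back: M2=-16/45
back: M1=0−1/4·-16/45=4/45
M: M0=0, M1=4/45, M2=-16/45, M3=0
seg 0: a=2, c=M0/2=0, d=(M1−M0)/(6·3)=2/405, b=Δ0−h0·(2M0+M1)/6=-17/45
seg 1: a=1, c=M1/2=2/45, d=(M2−M1)/(6·3)=-2/81, b=Δ1−h1·(2M1+M2)/6=-11/45
seg 2: a=0, c=M2/2=-8/45, d=(M3−M2)/(6·3)=8/405, b=Δ2−h2·(2M2+M3)/6=-29/45
t_q=33/4 → seg 2, τ=9/4; S=0+-29/45·τ+-8/45·τ²+8/405·τ³=-17/8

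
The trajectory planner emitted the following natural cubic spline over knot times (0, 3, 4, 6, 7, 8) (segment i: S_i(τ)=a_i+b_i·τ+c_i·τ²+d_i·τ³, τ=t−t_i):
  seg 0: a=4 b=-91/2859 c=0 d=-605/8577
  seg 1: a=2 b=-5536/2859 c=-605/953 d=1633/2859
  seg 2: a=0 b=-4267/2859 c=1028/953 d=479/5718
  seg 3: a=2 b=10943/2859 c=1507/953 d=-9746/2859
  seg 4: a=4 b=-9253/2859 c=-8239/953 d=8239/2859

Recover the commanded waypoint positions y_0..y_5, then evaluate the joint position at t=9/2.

y_0 = S_0(0) = a_0 = 4
y_1 = S_1(0) = a_1 = 2
y_2 = S_2(0) = a_2 = 0
y_3 = S_3(0) = a_3 = 2
y_4 = S_4(0) = a_4 = 4
y_5 = S_4(1) = -5
t_q=9/2 is in segment 2 (τ=1/2); S_2(τ)=-7107/15248

y_0=4 y_1=2 y_2=0 y_3=2 y_4=4 y_5=-5
S(9/2) = -7107/15248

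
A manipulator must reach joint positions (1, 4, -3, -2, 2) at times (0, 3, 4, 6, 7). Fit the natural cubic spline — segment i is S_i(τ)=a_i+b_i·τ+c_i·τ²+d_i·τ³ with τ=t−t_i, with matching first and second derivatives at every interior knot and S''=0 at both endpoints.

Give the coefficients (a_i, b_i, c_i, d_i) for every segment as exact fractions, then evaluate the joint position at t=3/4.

Δ: Δ0=1, Δ1=-7, Δ2=1/2, Δ3=4
row 1: diag=8, rhs=-48; c'=1/8, d'=-6
row 2: denom=6−1·1/8=47/8; d'=(45−1·-6)/(47/8)=408/47
row 3: denom=6−2·16/47=250/47; d'=(21−2·408/47)/(250/47)=171/250
back: M3=171/250
back: M2=408/47−16/47·171/250=1056/125
back: M1=-6−1/8·1056/125=-882/125
M: M0=0, M1=-882/125, M2=1056/125, M3=171/250, M4=0
seg 0: a=1, c=M0/2=0, d=(M1−M0)/(6·3)=-49/125, b=Δ0−h0·(2M0+M1)/6=566/125
seg 1: a=4, c=M1/2=-441/125, d=(M2−M1)/(6·1)=323/125, b=Δ1−h1·(2M1+M2)/6=-757/125
seg 2: a=-3, c=M2/2=528/125, d=(M3−M2)/(6·2)=-647/1000, b=Δ2−h2·(2M2+M3)/6=-134/25
seg 3: a=-2, c=M3/2=171/500, d=(M4−M3)/(6·1)=-57/500, b=Δ3−h3·(2M3+M4)/6=943/250
t_q=3/4 → seg 0, τ=3/4; S=1+566/125·τ+0·τ²+-49/125·τ³=6769/1600

  seg 0: a=1 b=566/125 c=0 d=-49/125
  seg 1: a=4 b=-757/125 c=-441/125 d=323/125
  seg 2: a=-3 b=-134/25 c=528/125 d=-647/1000
  seg 3: a=-2 b=943/250 c=171/500 d=-57/500
S(3/4) = 6769/1600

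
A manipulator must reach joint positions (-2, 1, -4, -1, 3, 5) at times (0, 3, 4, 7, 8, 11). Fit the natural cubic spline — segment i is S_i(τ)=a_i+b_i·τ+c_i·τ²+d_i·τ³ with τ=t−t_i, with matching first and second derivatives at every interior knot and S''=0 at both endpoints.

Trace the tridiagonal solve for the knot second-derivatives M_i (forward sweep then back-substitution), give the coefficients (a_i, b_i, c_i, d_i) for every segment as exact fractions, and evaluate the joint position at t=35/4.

Δ: Δ0=1, Δ1=-5, Δ2=1, Δ3=4, Δ4=2/3
row 1: diag=8, rhs=-36; c'=1/8, d'=-9/2
row 2: denom=8−1·1/8=63/8; d'=(36−1·-9/2)/(63/8)=36/7
row 3: denom=8−3·8/21=48/7; d'=(18−3·36/7)/(48/7)=3/8
row 4: denom=8−1·7/48=377/48; d'=(-20−1·3/8)/(377/48)=-978/377
back: M4=-978/377
back: M3=3/8−7/48·-978/377=284/377
back: M2=36/7−8/21·284/377=5492/1131
back: M1=-9/2−1/8·5492/1131=-5776/1131
M: M0=0, M1=-5776/1131, M2=5492/1131, M3=284/377, M4=-978/377, M5=0
seg 0: a=-2, c=M0/2=0, d=(M1−M0)/(6·3)=-2888/10179, b=Δ0−h0·(2M0+M1)/6=4019/1131
seg 1: a=1, c=M1/2=-2888/1131, d=(M2−M1)/(6·1)=626/377, b=Δ1−h1·(2M1+M2)/6=-4645/1131
seg 2: a=-4, c=M2/2=2746/1131, d=(M3−M2)/(6·3)=-80/351, b=Δ2−h2·(2M2+M3)/6=-4787/1131
seg 3: a=-1, c=M3/2=142/377, d=(M4−M3)/(6·1)=-631/1131, b=Δ3−h3·(2M3+M4)/6=4729/1131
seg 4: a=3, c=M4/2=-489/377, d=(M5−M4)/(6·3)=163/1131, b=Δ4−h4·(2M4+M5)/6=3688/1131
t_q=35/4 → seg 4, τ=3/4; S=3+3688/1131·τ+-489/377·τ²+163/1131·τ³=115255/24128

  seg 0: a=-2 b=4019/1131 c=0 d=-2888/10179
  seg 1: a=1 b=-4645/1131 c=-2888/1131 d=626/377
  seg 2: a=-4 b=-4787/1131 c=2746/1131 d=-80/351
  seg 3: a=-1 b=4729/1131 c=142/377 d=-631/1131
  seg 4: a=3 b=3688/1131 c=-489/377 d=163/1131
S(35/4) = 115255/24128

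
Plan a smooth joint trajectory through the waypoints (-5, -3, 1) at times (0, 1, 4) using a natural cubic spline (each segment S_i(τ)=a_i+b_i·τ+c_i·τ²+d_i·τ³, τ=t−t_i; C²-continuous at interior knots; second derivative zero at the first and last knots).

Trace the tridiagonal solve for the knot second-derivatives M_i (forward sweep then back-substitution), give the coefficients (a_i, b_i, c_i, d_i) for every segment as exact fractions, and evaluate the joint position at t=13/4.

Δ: Δ0=2, Δ1=4/3
row 1: diag=8, rhs=-4; c'=3/8, d'=-1/2
back: M1=-1/2
M: M0=0, M1=-1/2, M2=0
seg 0: a=-5, c=M0/2=0, d=(M1−M0)/(6·1)=-1/12, b=Δ0−h0·(2M0+M1)/6=25/12
seg 1: a=-3, c=M1/2=-1/4, d=(M2−M1)/(6·3)=1/36, b=Δ1−h1·(2M1+M2)/6=11/6
t_q=13/4 → seg 1, τ=9/4; S=-3+11/6·τ+-1/4·τ²+1/36·τ³=45/256

  seg 0: a=-5 b=25/12 c=0 d=-1/12
  seg 1: a=-3 b=11/6 c=-1/4 d=1/36
S(13/4) = 45/256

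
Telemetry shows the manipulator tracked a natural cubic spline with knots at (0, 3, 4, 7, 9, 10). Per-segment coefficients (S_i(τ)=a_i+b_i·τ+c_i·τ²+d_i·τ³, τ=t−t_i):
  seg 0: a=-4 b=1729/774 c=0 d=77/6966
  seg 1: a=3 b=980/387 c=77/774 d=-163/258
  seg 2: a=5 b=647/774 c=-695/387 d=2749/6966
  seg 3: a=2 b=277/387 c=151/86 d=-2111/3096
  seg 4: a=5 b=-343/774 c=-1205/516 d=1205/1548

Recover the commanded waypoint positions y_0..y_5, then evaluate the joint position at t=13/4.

y_0 = S_0(0) = a_0 = -4
y_1 = S_1(0) = a_1 = 3
y_2 = S_2(0) = a_2 = 5
y_3 = S_3(0) = a_3 = 2
y_4 = S_4(0) = a_4 = 5
y_5 = S_4(1) = 3
t_q=13/4 is in segment 1 (τ=1/4); S_1(τ)=59929/16512

y_0=-4 y_1=3 y_2=5 y_3=2 y_4=5 y_5=3
S(13/4) = 59929/16512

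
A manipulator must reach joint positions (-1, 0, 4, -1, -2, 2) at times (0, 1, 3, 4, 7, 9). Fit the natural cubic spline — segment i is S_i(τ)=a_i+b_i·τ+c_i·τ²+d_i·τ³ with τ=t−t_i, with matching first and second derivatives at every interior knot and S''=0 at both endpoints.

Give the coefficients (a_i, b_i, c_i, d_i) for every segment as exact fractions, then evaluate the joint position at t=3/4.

Δ: Δ0=1, Δ1=2, Δ2=-5, Δ3=-1/3, Δ4=2
row 1: diag=6, rhs=6; c'=1/3, d'=1
row 2: denom=6−2·1/3=16/3; d'=(-42−2·1)/(16/3)=-33/4
row 3: denom=8−1·3/16=125/16; d'=(28−1·-33/4)/(125/16)=116/25
row 4: denom=10−3·48/125=1106/125; d'=(14−3·116/25)/(1106/125)=5/553
back: M4=5/553
back: M3=116/25−48/125·5/553=2564/553
back: M2=-33/4−3/16·2564/553=-5043/553
back: M1=1−1/3·-5043/553=2234/553
M: M0=0, M1=2234/553, M2=-5043/553, M3=2564/553, M4=5/553, M5=0
seg 0: a=-1, c=M0/2=0, d=(M1−M0)/(6·1)=1117/1659, b=Δ0−h0·(2M0+M1)/6=542/1659
seg 1: a=0, c=M1/2=1117/553, d=(M2−M1)/(6·2)=-7277/6636, b=Δ1−h1·(2M1+M2)/6=3893/1659
seg 2: a=4, c=M2/2=-5043/1106, d=(M3−M2)/(6·1)=7607/3318, b=Δ2−h2·(2M2+M3)/6=-4534/1659
seg 3: a=-1, c=M3/2=1282/553, d=(M4−M3)/(6·3)=-853/3318, b=Δ3−h3·(2M3+M4)/6=-16505/3318
seg 4: a=-2, c=M4/2=5/1106, d=(M5−M4)/(6·2)=-5/6636, b=Δ4−h4·(2M4+M5)/6=3308/1659
t_q=3/4 → seg 0, τ=3/4; S=-1+542/1659·τ+0·τ²+1117/1659·τ³=-2381/5056

  seg 0: a=-1 b=542/1659 c=0 d=1117/1659
  seg 1: a=0 b=3893/1659 c=1117/553 d=-7277/6636
  seg 2: a=4 b=-4534/1659 c=-5043/1106 d=7607/3318
  seg 3: a=-1 b=-16505/3318 c=1282/553 d=-853/3318
  seg 4: a=-2 b=3308/1659 c=5/1106 d=-5/6636
S(3/4) = -2381/5056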